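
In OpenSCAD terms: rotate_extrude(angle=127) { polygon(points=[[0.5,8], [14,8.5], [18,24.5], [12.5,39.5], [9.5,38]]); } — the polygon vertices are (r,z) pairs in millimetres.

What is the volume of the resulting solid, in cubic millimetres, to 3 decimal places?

Volume = 7250.764 mm³

Profile (r,z), 5 vertices: (0.5,8) (14,8.5) (18,24.5) (12.5,39.5) (9.5,38)
edge 0: (0.5,8)→(14,8.5)  cross = 0.5·8.5 − 14·8 = -107.7500; (r_i+r_j)·cross = 14.5·-107.7500 = -1562.3750
edge 1: (14,8.5)→(18,24.5)  cross = 14·24.5 − 18·8.5 = 190.0000; (r_i+r_j)·cross = 32·190.0000 = 6080.0000
edge 2: (18,24.5)→(12.5,39.5)  cross = 18·39.5 − 12.5·24.5 = 404.7500; (r_i+r_j)·cross = 30.5·404.7500 = 12344.8750
edge 3: (12.5,39.5)→(9.5,38)  cross = 12.5·38 − 9.5·39.5 = 99.7500; (r_i+r_j)·cross = 22·99.7500 = 2194.5000
edge 4: (9.5,38)→(0.5,8)  cross = 9.5·8 − 0.5·38 = 57.0000; (r_i+r_j)·cross = 10·57.0000 = 570.0000
Σcross = 643.7500 → A = |Σcross|/2 = 321.8750 mm²
Σ(r_i+r_j)·cross = 19627.0000 → first moment M = |Σ|/6 = 3271.1667
R_c = M/A = 3271.1667/321.8750 = 10.1628 mm
θ = 127° = 2.216568 rad
V = θ·R_c·A = 2.216568·10.1628·321.8750 = 7250.764 mm³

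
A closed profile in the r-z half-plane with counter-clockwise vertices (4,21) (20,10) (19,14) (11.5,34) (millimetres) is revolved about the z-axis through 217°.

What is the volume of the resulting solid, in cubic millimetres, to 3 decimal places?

Profile (r,z), 4 vertices: (4,21) (20,10) (19,14) (11.5,34)
edge 0: (4,21)→(20,10)  cross = 4·10 − 20·21 = -380.0000; (r_i+r_j)·cross = 24·-380.0000 = -9120.0000
edge 1: (20,10)→(19,14)  cross = 20·14 − 19·10 = 90.0000; (r_i+r_j)·cross = 39·90.0000 = 3510.0000
edge 2: (19,14)→(11.5,34)  cross = 19·34 − 11.5·14 = 485.0000; (r_i+r_j)·cross = 30.5·485.0000 = 14792.5000
edge 3: (11.5,34)→(4,21)  cross = 11.5·21 − 4·34 = 105.5000; (r_i+r_j)·cross = 15.5·105.5000 = 1635.2500
Σcross = 300.5000 → A = |Σcross|/2 = 150.2500 mm²
Σ(r_i+r_j)·cross = 10817.7500 → first moment M = |Σ|/6 = 1802.9583
R_c = M/A = 1802.9583/150.2500 = 11.9997 mm
θ = 217° = 3.787364 rad
V = θ·R_c·A = 3.787364·11.9997·150.2500 = 6828.460 mm³

Volume = 6828.460 mm³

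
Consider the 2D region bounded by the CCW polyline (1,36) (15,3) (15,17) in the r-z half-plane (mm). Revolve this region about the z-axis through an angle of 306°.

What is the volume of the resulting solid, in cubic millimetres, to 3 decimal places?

Volume = 5408.356 mm³

Profile (r,z), 3 vertices: (1,36) (15,3) (15,17)
edge 0: (1,36)→(15,3)  cross = 1·3 − 15·36 = -537.0000; (r_i+r_j)·cross = 16·-537.0000 = -8592.0000
edge 1: (15,3)→(15,17)  cross = 15·17 − 15·3 = 210.0000; (r_i+r_j)·cross = 30·210.0000 = 6300.0000
edge 2: (15,17)→(1,36)  cross = 15·36 − 1·17 = 523.0000; (r_i+r_j)·cross = 16·523.0000 = 8368.0000
Σcross = 196.0000 → A = |Σcross|/2 = 98.0000 mm²
Σ(r_i+r_j)·cross = 6076.0000 → first moment M = |Σ|/6 = 1012.6667
R_c = M/A = 1012.6667/98.0000 = 10.3333 mm
θ = 306° = 5.340708 rad
V = θ·R_c·A = 5.340708·10.3333·98.0000 = 5408.356 mm³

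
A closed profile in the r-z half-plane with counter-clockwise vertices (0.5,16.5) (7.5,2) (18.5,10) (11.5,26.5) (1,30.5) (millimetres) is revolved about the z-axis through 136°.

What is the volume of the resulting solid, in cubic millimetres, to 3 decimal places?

Profile (r,z), 5 vertices: (0.5,16.5) (7.5,2) (18.5,10) (11.5,26.5) (1,30.5)
edge 0: (0.5,16.5)→(7.5,2)  cross = 0.5·2 − 7.5·16.5 = -122.7500; (r_i+r_j)·cross = 8·-122.7500 = -982.0000
edge 1: (7.5,2)→(18.5,10)  cross = 7.5·10 − 18.5·2 = 38.0000; (r_i+r_j)·cross = 26·38.0000 = 988.0000
edge 2: (18.5,10)→(11.5,26.5)  cross = 18.5·26.5 − 11.5·10 = 375.2500; (r_i+r_j)·cross = 30·375.2500 = 11257.5000
edge 3: (11.5,26.5)→(1,30.5)  cross = 11.5·30.5 − 1·26.5 = 324.2500; (r_i+r_j)·cross = 12.5·324.2500 = 4053.1250
edge 4: (1,30.5)→(0.5,16.5)  cross = 1·16.5 − 0.5·30.5 = 1.2500; (r_i+r_j)·cross = 1.5·1.2500 = 1.8750
Σcross = 616.0000 → A = |Σcross|/2 = 308.0000 mm²
Σ(r_i+r_j)·cross = 15318.5000 → first moment M = |Σ|/6 = 2553.0833
R_c = M/A = 2553.0833/308.0000 = 8.2892 mm
θ = 136° = 2.373648 rad
V = θ·R_c·A = 2.373648·8.2892·308.0000 = 6060.121 mm³

Volume = 6060.121 mm³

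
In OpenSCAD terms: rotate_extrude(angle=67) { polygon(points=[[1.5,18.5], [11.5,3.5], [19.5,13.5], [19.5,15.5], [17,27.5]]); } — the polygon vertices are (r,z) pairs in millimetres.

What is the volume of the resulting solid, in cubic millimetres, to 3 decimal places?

Volume = 3221.811 mm³

Profile (r,z), 5 vertices: (1.5,18.5) (11.5,3.5) (19.5,13.5) (19.5,15.5) (17,27.5)
edge 0: (1.5,18.5)→(11.5,3.5)  cross = 1.5·3.5 − 11.5·18.5 = -207.5000; (r_i+r_j)·cross = 13·-207.5000 = -2697.5000
edge 1: (11.5,3.5)→(19.5,13.5)  cross = 11.5·13.5 − 19.5·3.5 = 87.0000; (r_i+r_j)·cross = 31·87.0000 = 2697.0000
edge 2: (19.5,13.5)→(19.5,15.5)  cross = 19.5·15.5 − 19.5·13.5 = 39.0000; (r_i+r_j)·cross = 39·39.0000 = 1521.0000
edge 3: (19.5,15.5)→(17,27.5)  cross = 19.5·27.5 − 17·15.5 = 272.7500; (r_i+r_j)·cross = 36.5·272.7500 = 9955.3750
edge 4: (17,27.5)→(1.5,18.5)  cross = 17·18.5 − 1.5·27.5 = 273.2500; (r_i+r_j)·cross = 18.5·273.2500 = 5055.1250
Σcross = 464.5000 → A = |Σcross|/2 = 232.2500 mm²
Σ(r_i+r_j)·cross = 16531.0000 → first moment M = |Σ|/6 = 2755.1667
R_c = M/A = 2755.1667/232.2500 = 11.8629 mm
θ = 67° = 1.169371 rad
V = θ·R_c·A = 1.169371·11.8629·232.2500 = 3221.811 mm³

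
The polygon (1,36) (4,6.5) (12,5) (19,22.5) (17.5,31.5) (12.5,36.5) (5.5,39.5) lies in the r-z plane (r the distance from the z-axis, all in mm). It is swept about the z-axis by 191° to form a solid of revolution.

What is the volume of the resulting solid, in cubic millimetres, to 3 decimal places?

Profile (r,z), 7 vertices: (1,36) (4,6.5) (12,5) (19,22.5) (17.5,31.5) (12.5,36.5) (5.5,39.5)
edge 0: (1,36)→(4,6.5)  cross = 1·6.5 − 4·36 = -137.5000; (r_i+r_j)·cross = 5·-137.5000 = -687.5000
edge 1: (4,6.5)→(12,5)  cross = 4·5 − 12·6.5 = -58.0000; (r_i+r_j)·cross = 16·-58.0000 = -928.0000
edge 2: (12,5)→(19,22.5)  cross = 12·22.5 − 19·5 = 175.0000; (r_i+r_j)·cross = 31·175.0000 = 5425.0000
edge 3: (19,22.5)→(17.5,31.5)  cross = 19·31.5 − 17.5·22.5 = 204.7500; (r_i+r_j)·cross = 36.5·204.7500 = 7473.3750
edge 4: (17.5,31.5)→(12.5,36.5)  cross = 17.5·36.5 − 12.5·31.5 = 245.0000; (r_i+r_j)·cross = 30·245.0000 = 7350.0000
edge 5: (12.5,36.5)→(5.5,39.5)  cross = 12.5·39.5 − 5.5·36.5 = 293.0000; (r_i+r_j)·cross = 18·293.0000 = 5274.0000
edge 6: (5.5,39.5)→(1,36)  cross = 5.5·36 − 1·39.5 = 158.5000; (r_i+r_j)·cross = 6.5·158.5000 = 1030.2500
Σcross = 880.7500 → A = |Σcross|/2 = 440.3750 mm²
Σ(r_i+r_j)·cross = 24937.1250 → first moment M = |Σ|/6 = 4156.1875
R_c = M/A = 4156.1875/440.3750 = 9.4378 mm
θ = 191° = 3.333579 rad
V = θ·R_c·A = 3.333579·9.4378·440.3750 = 13854.979 mm³

Volume = 13854.979 mm³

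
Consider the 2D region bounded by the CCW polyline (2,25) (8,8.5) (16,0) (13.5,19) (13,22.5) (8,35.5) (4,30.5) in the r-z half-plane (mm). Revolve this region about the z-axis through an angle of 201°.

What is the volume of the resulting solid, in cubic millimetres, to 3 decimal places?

Profile (r,z), 7 vertices: (2,25) (8,8.5) (16,0) (13.5,19) (13,22.5) (8,35.5) (4,30.5)
edge 0: (2,25)→(8,8.5)  cross = 2·8.5 − 8·25 = -183.0000; (r_i+r_j)·cross = 10·-183.0000 = -1830.0000
edge 1: (8,8.5)→(16,0)  cross = 8·0 − 16·8.5 = -136.0000; (r_i+r_j)·cross = 24·-136.0000 = -3264.0000
edge 2: (16,0)→(13.5,19)  cross = 16·19 − 13.5·0 = 304.0000; (r_i+r_j)·cross = 29.5·304.0000 = 8968.0000
edge 3: (13.5,19)→(13,22.5)  cross = 13.5·22.5 − 13·19 = 56.7500; (r_i+r_j)·cross = 26.5·56.7500 = 1503.8750
edge 4: (13,22.5)→(8,35.5)  cross = 13·35.5 − 8·22.5 = 281.5000; (r_i+r_j)·cross = 21·281.5000 = 5911.5000
edge 5: (8,35.5)→(4,30.5)  cross = 8·30.5 − 4·35.5 = 102.0000; (r_i+r_j)·cross = 12·102.0000 = 1224.0000
edge 6: (4,30.5)→(2,25)  cross = 4·25 − 2·30.5 = 39.0000; (r_i+r_j)·cross = 6·39.0000 = 234.0000
Σcross = 464.2500 → A = |Σcross|/2 = 232.1250 mm²
Σ(r_i+r_j)·cross = 12747.3750 → first moment M = |Σ|/6 = 2124.5625
R_c = M/A = 2124.5625/232.1250 = 9.1527 mm
θ = 201° = 3.508112 rad
V = θ·R_c·A = 3.508112·9.1527·232.1250 = 7453.203 mm³

Volume = 7453.203 mm³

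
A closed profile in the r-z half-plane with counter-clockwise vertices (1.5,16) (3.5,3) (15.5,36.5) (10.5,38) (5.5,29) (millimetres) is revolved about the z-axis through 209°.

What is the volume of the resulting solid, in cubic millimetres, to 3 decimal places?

Volume = 5152.582 mm³

Profile (r,z), 5 vertices: (1.5,16) (3.5,3) (15.5,36.5) (10.5,38) (5.5,29)
edge 0: (1.5,16)→(3.5,3)  cross = 1.5·3 − 3.5·16 = -51.5000; (r_i+r_j)·cross = 5·-51.5000 = -257.5000
edge 1: (3.5,3)→(15.5,36.5)  cross = 3.5·36.5 − 15.5·3 = 81.2500; (r_i+r_j)·cross = 19·81.2500 = 1543.7500
edge 2: (15.5,36.5)→(10.5,38)  cross = 15.5·38 − 10.5·36.5 = 205.7500; (r_i+r_j)·cross = 26·205.7500 = 5349.5000
edge 3: (10.5,38)→(5.5,29)  cross = 10.5·29 − 5.5·38 = 95.5000; (r_i+r_j)·cross = 16·95.5000 = 1528.0000
edge 4: (5.5,29)→(1.5,16)  cross = 5.5·16 − 1.5·29 = 44.5000; (r_i+r_j)·cross = 7·44.5000 = 311.5000
Σcross = 375.5000 → A = |Σcross|/2 = 187.7500 mm²
Σ(r_i+r_j)·cross = 8475.2500 → first moment M = |Σ|/6 = 1412.5417
R_c = M/A = 1412.5417/187.7500 = 7.5235 mm
θ = 209° = 3.647738 rad
V = θ·R_c·A = 3.647738·7.5235·187.7500 = 5152.582 mm³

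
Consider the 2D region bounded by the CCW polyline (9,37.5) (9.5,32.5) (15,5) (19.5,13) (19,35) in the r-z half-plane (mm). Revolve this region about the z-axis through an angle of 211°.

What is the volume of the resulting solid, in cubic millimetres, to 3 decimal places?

Profile (r,z), 5 vertices: (9,37.5) (9.5,32.5) (15,5) (19.5,13) (19,35)
edge 0: (9,37.5)→(9.5,32.5)  cross = 9·32.5 − 9.5·37.5 = -63.7500; (r_i+r_j)·cross = 18.5·-63.7500 = -1179.3750
edge 1: (9.5,32.5)→(15,5)  cross = 9.5·5 − 15·32.5 = -440.0000; (r_i+r_j)·cross = 24.5·-440.0000 = -10780.0000
edge 2: (15,5)→(19.5,13)  cross = 15·13 − 19.5·5 = 97.5000; (r_i+r_j)·cross = 34.5·97.5000 = 3363.7500
edge 3: (19.5,13)→(19,35)  cross = 19.5·35 − 19·13 = 435.5000; (r_i+r_j)·cross = 38.5·435.5000 = 16766.7500
edge 4: (19,35)→(9,37.5)  cross = 19·37.5 − 9·35 = 397.5000; (r_i+r_j)·cross = 28·397.5000 = 11130.0000
Σcross = 426.7500 → A = |Σcross|/2 = 213.3750 mm²
Σ(r_i+r_j)·cross = 19301.1250 → first moment M = |Σ|/6 = 3216.8542
R_c = M/A = 3216.8542/213.3750 = 15.0761 mm
θ = 211° = 3.682645 rad
V = θ·R_c·A = 3.682645·15.0761·213.3750 = 11846.531 mm³

Volume = 11846.531 mm³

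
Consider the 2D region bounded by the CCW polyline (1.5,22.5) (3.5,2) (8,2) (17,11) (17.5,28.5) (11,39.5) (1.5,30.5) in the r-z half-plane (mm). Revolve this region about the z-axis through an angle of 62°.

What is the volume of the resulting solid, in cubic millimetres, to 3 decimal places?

Volume = 4531.266 mm³

Profile (r,z), 7 vertices: (1.5,22.5) (3.5,2) (8,2) (17,11) (17.5,28.5) (11,39.5) (1.5,30.5)
edge 0: (1.5,22.5)→(3.5,2)  cross = 1.5·2 − 3.5·22.5 = -75.7500; (r_i+r_j)·cross = 5·-75.7500 = -378.7500
edge 1: (3.5,2)→(8,2)  cross = 3.5·2 − 8·2 = -9.0000; (r_i+r_j)·cross = 11.5·-9.0000 = -103.5000
edge 2: (8,2)→(17,11)  cross = 8·11 − 17·2 = 54.0000; (r_i+r_j)·cross = 25·54.0000 = 1350.0000
edge 3: (17,11)→(17.5,28.5)  cross = 17·28.5 − 17.5·11 = 292.0000; (r_i+r_j)·cross = 34.5·292.0000 = 10074.0000
edge 4: (17.5,28.5)→(11,39.5)  cross = 17.5·39.5 − 11·28.5 = 377.7500; (r_i+r_j)·cross = 28.5·377.7500 = 10765.8750
edge 5: (11,39.5)→(1.5,30.5)  cross = 11·30.5 − 1.5·39.5 = 276.2500; (r_i+r_j)·cross = 12.5·276.2500 = 3453.1250
edge 6: (1.5,30.5)→(1.5,22.5)  cross = 1.5·22.5 − 1.5·30.5 = -12.0000; (r_i+r_j)·cross = 3·-12.0000 = -36.0000
Σcross = 903.2500 → A = |Σcross|/2 = 451.6250 mm²
Σ(r_i+r_j)·cross = 25124.7500 → first moment M = |Σ|/6 = 4187.4583
R_c = M/A = 4187.4583/451.6250 = 9.2720 mm
θ = 62° = 1.082104 rad
V = θ·R_c·A = 1.082104·9.2720·451.6250 = 4531.266 mm³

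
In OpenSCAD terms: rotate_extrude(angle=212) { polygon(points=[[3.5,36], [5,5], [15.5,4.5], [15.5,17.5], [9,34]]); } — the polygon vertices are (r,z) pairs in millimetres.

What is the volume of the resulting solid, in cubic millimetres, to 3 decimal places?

Volume = 9467.934 mm³

Profile (r,z), 5 vertices: (3.5,36) (5,5) (15.5,4.5) (15.5,17.5) (9,34)
edge 0: (3.5,36)→(5,5)  cross = 3.5·5 − 5·36 = -162.5000; (r_i+r_j)·cross = 8.5·-162.5000 = -1381.2500
edge 1: (5,5)→(15.5,4.5)  cross = 5·4.5 − 15.5·5 = -55.0000; (r_i+r_j)·cross = 20.5·-55.0000 = -1127.5000
edge 2: (15.5,4.5)→(15.5,17.5)  cross = 15.5·17.5 − 15.5·4.5 = 201.5000; (r_i+r_j)·cross = 31·201.5000 = 6246.5000
edge 3: (15.5,17.5)→(9,34)  cross = 15.5·34 − 9·17.5 = 369.5000; (r_i+r_j)·cross = 24.5·369.5000 = 9052.7500
edge 4: (9,34)→(3.5,36)  cross = 9·36 − 3.5·34 = 205.0000; (r_i+r_j)·cross = 12.5·205.0000 = 2562.5000
Σcross = 558.5000 → A = |Σcross|/2 = 279.2500 mm²
Σ(r_i+r_j)·cross = 15353.0000 → first moment M = |Σ|/6 = 2558.8333
R_c = M/A = 2558.8333/279.2500 = 9.1632 mm
θ = 212° = 3.700098 rad
V = θ·R_c·A = 3.700098·9.1632·279.2500 = 9467.934 mm³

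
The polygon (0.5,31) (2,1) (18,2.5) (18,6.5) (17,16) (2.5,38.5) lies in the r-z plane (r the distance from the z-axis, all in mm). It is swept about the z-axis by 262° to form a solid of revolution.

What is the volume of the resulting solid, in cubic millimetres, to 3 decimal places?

Profile (r,z), 6 vertices: (0.5,31) (2,1) (18,2.5) (18,6.5) (17,16) (2.5,38.5)
edge 0: (0.5,31)→(2,1)  cross = 0.5·1 − 2·31 = -61.5000; (r_i+r_j)·cross = 2.5·-61.5000 = -153.7500
edge 1: (2,1)→(18,2.5)  cross = 2·2.5 − 18·1 = -13.0000; (r_i+r_j)·cross = 20·-13.0000 = -260.0000
edge 2: (18,2.5)→(18,6.5)  cross = 18·6.5 − 18·2.5 = 72.0000; (r_i+r_j)·cross = 36·72.0000 = 2592.0000
edge 3: (18,6.5)→(17,16)  cross = 18·16 − 17·6.5 = 177.5000; (r_i+r_j)·cross = 35·177.5000 = 6212.5000
edge 4: (17,16)→(2.5,38.5)  cross = 17·38.5 − 2.5·16 = 614.5000; (r_i+r_j)·cross = 19.5·614.5000 = 11982.7500
edge 5: (2.5,38.5)→(0.5,31)  cross = 2.5·31 − 0.5·38.5 = 58.2500; (r_i+r_j)·cross = 3·58.2500 = 174.7500
Σcross = 847.7500 → A = |Σcross|/2 = 423.8750 mm²
Σ(r_i+r_j)·cross = 20548.2500 → first moment M = |Σ|/6 = 3424.7083
R_c = M/A = 3424.7083/423.8750 = 8.0795 mm
θ = 262° = 4.572763 rad
V = θ·R_c·A = 4.572763·8.0795·423.8750 = 15660.378 mm³

Volume = 15660.378 mm³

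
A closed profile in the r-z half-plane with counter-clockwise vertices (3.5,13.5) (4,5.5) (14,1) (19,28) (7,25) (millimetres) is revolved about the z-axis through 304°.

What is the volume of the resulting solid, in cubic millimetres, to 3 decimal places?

Volume = 15972.119 mm³

Profile (r,z), 5 vertices: (3.5,13.5) (4,5.5) (14,1) (19,28) (7,25)
edge 0: (3.5,13.5)→(4,5.5)  cross = 3.5·5.5 − 4·13.5 = -34.7500; (r_i+r_j)·cross = 7.5·-34.7500 = -260.6250
edge 1: (4,5.5)→(14,1)  cross = 4·1 − 14·5.5 = -73.0000; (r_i+r_j)·cross = 18·-73.0000 = -1314.0000
edge 2: (14,1)→(19,28)  cross = 14·28 − 19·1 = 373.0000; (r_i+r_j)·cross = 33·373.0000 = 12309.0000
edge 3: (19,28)→(7,25)  cross = 19·25 − 7·28 = 279.0000; (r_i+r_j)·cross = 26·279.0000 = 7254.0000
edge 4: (7,25)→(3.5,13.5)  cross = 7·13.5 − 3.5·25 = 7.0000; (r_i+r_j)·cross = 10.5·7.0000 = 73.5000
Σcross = 551.2500 → A = |Σcross|/2 = 275.6250 mm²
Σ(r_i+r_j)·cross = 18061.8750 → first moment M = |Σ|/6 = 3010.3125
R_c = M/A = 3010.3125/275.6250 = 10.9218 mm
θ = 304° = 5.305801 rad
V = θ·R_c·A = 5.305801·10.9218·275.6250 = 15972.119 mm³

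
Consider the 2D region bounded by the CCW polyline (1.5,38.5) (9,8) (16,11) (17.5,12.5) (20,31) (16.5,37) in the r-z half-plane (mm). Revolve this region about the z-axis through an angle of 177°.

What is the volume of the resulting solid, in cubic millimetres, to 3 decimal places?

Profile (r,z), 6 vertices: (1.5,38.5) (9,8) (16,11) (17.5,12.5) (20,31) (16.5,37)
edge 0: (1.5,38.5)→(9,8)  cross = 1.5·8 − 9·38.5 = -334.5000; (r_i+r_j)·cross = 10.5·-334.5000 = -3512.2500
edge 1: (9,8)→(16,11)  cross = 9·11 − 16·8 = -29.0000; (r_i+r_j)·cross = 25·-29.0000 = -725.0000
edge 2: (16,11)→(17.5,12.5)  cross = 16·12.5 − 17.5·11 = 7.5000; (r_i+r_j)·cross = 33.5·7.5000 = 251.2500
edge 3: (17.5,12.5)→(20,31)  cross = 17.5·31 − 20·12.5 = 292.5000; (r_i+r_j)·cross = 37.5·292.5000 = 10968.7500
edge 4: (20,31)→(16.5,37)  cross = 20·37 − 16.5·31 = 228.5000; (r_i+r_j)·cross = 36.5·228.5000 = 8340.2500
edge 5: (16.5,37)→(1.5,38.5)  cross = 16.5·38.5 − 1.5·37 = 579.7500; (r_i+r_j)·cross = 18·579.7500 = 10435.5000
Σcross = 744.7500 → A = |Σcross|/2 = 372.3750 mm²
Σ(r_i+r_j)·cross = 25758.5000 → first moment M = |Σ|/6 = 4293.0833
R_c = M/A = 4293.0833/372.3750 = 11.5289 mm
θ = 177° = 3.089233 rad
V = θ·R_c·A = 3.089233·11.5289·372.3750 = 13262.334 mm³

Volume = 13262.334 mm³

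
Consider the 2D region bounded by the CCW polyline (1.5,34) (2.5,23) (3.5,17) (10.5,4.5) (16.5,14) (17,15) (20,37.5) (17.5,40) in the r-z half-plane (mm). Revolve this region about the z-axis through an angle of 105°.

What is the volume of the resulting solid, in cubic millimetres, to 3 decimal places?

Volume = 8435.171 mm³

Profile (r,z), 8 vertices: (1.5,34) (2.5,23) (3.5,17) (10.5,4.5) (16.5,14) (17,15) (20,37.5) (17.5,40)
edge 0: (1.5,34)→(2.5,23)  cross = 1.5·23 − 2.5·34 = -50.5000; (r_i+r_j)·cross = 4·-50.5000 = -202.0000
edge 1: (2.5,23)→(3.5,17)  cross = 2.5·17 − 3.5·23 = -38.0000; (r_i+r_j)·cross = 6·-38.0000 = -228.0000
edge 2: (3.5,17)→(10.5,4.5)  cross = 3.5·4.5 − 10.5·17 = -162.7500; (r_i+r_j)·cross = 14·-162.7500 = -2278.5000
edge 3: (10.5,4.5)→(16.5,14)  cross = 10.5·14 − 16.5·4.5 = 72.7500; (r_i+r_j)·cross = 27·72.7500 = 1964.2500
edge 4: (16.5,14)→(17,15)  cross = 16.5·15 − 17·14 = 9.5000; (r_i+r_j)·cross = 33.5·9.5000 = 318.2500
edge 5: (17,15)→(20,37.5)  cross = 17·37.5 − 20·15 = 337.5000; (r_i+r_j)·cross = 37·337.5000 = 12487.5000
edge 6: (20,37.5)→(17.5,40)  cross = 20·40 − 17.5·37.5 = 143.7500; (r_i+r_j)·cross = 37.5·143.7500 = 5390.6250
edge 7: (17.5,40)→(1.5,34)  cross = 17.5·34 − 1.5·40 = 535.0000; (r_i+r_j)·cross = 19·535.0000 = 10165.0000
Σcross = 847.2500 → A = |Σcross|/2 = 423.6250 mm²
Σ(r_i+r_j)·cross = 27617.1250 → first moment M = |Σ|/6 = 4602.8542
R_c = M/A = 4602.8542/423.6250 = 10.8654 mm
θ = 105° = 1.832596 rad
V = θ·R_c·A = 1.832596·10.8654·423.6250 = 8435.171 mm³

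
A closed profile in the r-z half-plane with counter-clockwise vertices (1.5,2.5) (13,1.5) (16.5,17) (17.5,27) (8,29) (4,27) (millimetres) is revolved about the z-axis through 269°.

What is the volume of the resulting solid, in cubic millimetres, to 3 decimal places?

Profile (r,z), 6 vertices: (1.5,2.5) (13,1.5) (16.5,17) (17.5,27) (8,29) (4,27)
edge 0: (1.5,2.5)→(13,1.5)  cross = 1.5·1.5 − 13·2.5 = -30.2500; (r_i+r_j)·cross = 14.5·-30.2500 = -438.6250
edge 1: (13,1.5)→(16.5,17)  cross = 13·17 − 16.5·1.5 = 196.2500; (r_i+r_j)·cross = 29.5·196.2500 = 5789.3750
edge 2: (16.5,17)→(17.5,27)  cross = 16.5·27 − 17.5·17 = 148.0000; (r_i+r_j)·cross = 34·148.0000 = 5032.0000
edge 3: (17.5,27)→(8,29)  cross = 17.5·29 − 8·27 = 291.5000; (r_i+r_j)·cross = 25.5·291.5000 = 7433.2500
edge 4: (8,29)→(4,27)  cross = 8·27 − 4·29 = 100.0000; (r_i+r_j)·cross = 12·100.0000 = 1200.0000
edge 5: (4,27)→(1.5,2.5)  cross = 4·2.5 − 1.5·27 = -30.5000; (r_i+r_j)·cross = 5.5·-30.5000 = -167.7500
Σcross = 675.0000 → A = |Σcross|/2 = 337.5000 mm²
Σ(r_i+r_j)·cross = 18848.2500 → first moment M = |Σ|/6 = 3141.3750
R_c = M/A = 3141.3750/337.5000 = 9.3078 mm
θ = 269° = 4.694936 rad
V = θ·R_c·A = 4.694936·9.3078·337.5000 = 14748.554 mm³

Volume = 14748.554 mm³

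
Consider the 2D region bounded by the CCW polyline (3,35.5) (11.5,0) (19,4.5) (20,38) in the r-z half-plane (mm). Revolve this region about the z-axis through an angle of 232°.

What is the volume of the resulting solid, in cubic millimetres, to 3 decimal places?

Profile (r,z), 4 vertices: (3,35.5) (11.5,0) (19,4.5) (20,38)
edge 0: (3,35.5)→(11.5,0)  cross = 3·0 − 11.5·35.5 = -408.2500; (r_i+r_j)·cross = 14.5·-408.2500 = -5919.6250
edge 1: (11.5,0)→(19,4.5)  cross = 11.5·4.5 − 19·0 = 51.7500; (r_i+r_j)·cross = 30.5·51.7500 = 1578.3750
edge 2: (19,4.5)→(20,38)  cross = 19·38 − 20·4.5 = 632.0000; (r_i+r_j)·cross = 39·632.0000 = 24648.0000
edge 3: (20,38)→(3,35.5)  cross = 20·35.5 − 3·38 = 596.0000; (r_i+r_j)·cross = 23·596.0000 = 13708.0000
Σcross = 871.5000 → A = |Σcross|/2 = 435.7500 mm²
Σ(r_i+r_j)·cross = 34014.7500 → first moment M = |Σ|/6 = 5669.1250
R_c = M/A = 5669.1250/435.7500 = 13.0100 mm
θ = 232° = 4.049164 rad
V = θ·R_c·A = 4.049164·13.0100·435.7500 = 22955.216 mm³

Volume = 22955.216 mm³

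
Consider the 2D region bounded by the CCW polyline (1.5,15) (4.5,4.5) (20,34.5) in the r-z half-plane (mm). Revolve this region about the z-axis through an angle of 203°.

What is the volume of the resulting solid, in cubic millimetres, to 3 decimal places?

Volume = 3880.491 mm³

Profile (r,z), 3 vertices: (1.5,15) (4.5,4.5) (20,34.5)
edge 0: (1.5,15)→(4.5,4.5)  cross = 1.5·4.5 − 4.5·15 = -60.7500; (r_i+r_j)·cross = 6·-60.7500 = -364.5000
edge 1: (4.5,4.5)→(20,34.5)  cross = 4.5·34.5 − 20·4.5 = 65.2500; (r_i+r_j)·cross = 24.5·65.2500 = 1598.6250
edge 2: (20,34.5)→(1.5,15)  cross = 20·15 − 1.5·34.5 = 248.2500; (r_i+r_j)·cross = 21.5·248.2500 = 5337.3750
Σcross = 252.7500 → A = |Σcross|/2 = 126.3750 mm²
Σ(r_i+r_j)·cross = 6571.5000 → first moment M = |Σ|/6 = 1095.2500
R_c = M/A = 1095.2500/126.3750 = 8.6667 mm
θ = 203° = 3.543018 rad
V = θ·R_c·A = 3.543018·8.6667·126.3750 = 3880.491 mm³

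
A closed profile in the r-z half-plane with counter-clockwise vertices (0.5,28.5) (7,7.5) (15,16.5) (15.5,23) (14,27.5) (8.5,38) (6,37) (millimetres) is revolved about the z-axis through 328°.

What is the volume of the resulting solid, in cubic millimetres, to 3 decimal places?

Volume = 12738.844 mm³

Profile (r,z), 7 vertices: (0.5,28.5) (7,7.5) (15,16.5) (15.5,23) (14,27.5) (8.5,38) (6,37)
edge 0: (0.5,28.5)→(7,7.5)  cross = 0.5·7.5 − 7·28.5 = -195.7500; (r_i+r_j)·cross = 7.5·-195.7500 = -1468.1250
edge 1: (7,7.5)→(15,16.5)  cross = 7·16.5 − 15·7.5 = 3.0000; (r_i+r_j)·cross = 22·3.0000 = 66.0000
edge 2: (15,16.5)→(15.5,23)  cross = 15·23 − 15.5·16.5 = 89.2500; (r_i+r_j)·cross = 30.5·89.2500 = 2722.1250
edge 3: (15.5,23)→(14,27.5)  cross = 15.5·27.5 − 14·23 = 104.2500; (r_i+r_j)·cross = 29.5·104.2500 = 3075.3750
edge 4: (14,27.5)→(8.5,38)  cross = 14·38 − 8.5·27.5 = 298.2500; (r_i+r_j)·cross = 22.5·298.2500 = 6710.6250
edge 5: (8.5,38)→(6,37)  cross = 8.5·37 − 6·38 = 86.5000; (r_i+r_j)·cross = 14.5·86.5000 = 1254.2500
edge 6: (6,37)→(0.5,28.5)  cross = 6·28.5 − 0.5·37 = 152.5000; (r_i+r_j)·cross = 6.5·152.5000 = 991.2500
Σcross = 538.0000 → A = |Σcross|/2 = 269.0000 mm²
Σ(r_i+r_j)·cross = 13351.5000 → first moment M = |Σ|/6 = 2225.2500
R_c = M/A = 2225.2500/269.0000 = 8.2723 mm
θ = 328° = 5.724680 rad
V = θ·R_c·A = 5.724680·8.2723·269.0000 = 12738.844 mm³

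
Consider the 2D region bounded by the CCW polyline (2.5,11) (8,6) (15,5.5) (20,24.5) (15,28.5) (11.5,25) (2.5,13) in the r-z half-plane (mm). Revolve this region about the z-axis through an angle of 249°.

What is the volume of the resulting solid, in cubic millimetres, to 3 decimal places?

Volume = 12110.943 mm³

Profile (r,z), 7 vertices: (2.5,11) (8,6) (15,5.5) (20,24.5) (15,28.5) (11.5,25) (2.5,13)
edge 0: (2.5,11)→(8,6)  cross = 2.5·6 − 8·11 = -73.0000; (r_i+r_j)·cross = 10.5·-73.0000 = -766.5000
edge 1: (8,6)→(15,5.5)  cross = 8·5.5 − 15·6 = -46.0000; (r_i+r_j)·cross = 23·-46.0000 = -1058.0000
edge 2: (15,5.5)→(20,24.5)  cross = 15·24.5 − 20·5.5 = 257.5000; (r_i+r_j)·cross = 35·257.5000 = 9012.5000
edge 3: (20,24.5)→(15,28.5)  cross = 20·28.5 − 15·24.5 = 202.5000; (r_i+r_j)·cross = 35·202.5000 = 7087.5000
edge 4: (15,28.5)→(11.5,25)  cross = 15·25 − 11.5·28.5 = 47.2500; (r_i+r_j)·cross = 26.5·47.2500 = 1252.1250
edge 5: (11.5,25)→(2.5,13)  cross = 11.5·13 − 2.5·25 = 87.0000; (r_i+r_j)·cross = 14·87.0000 = 1218.0000
edge 6: (2.5,13)→(2.5,11)  cross = 2.5·11 − 2.5·13 = -5.0000; (r_i+r_j)·cross = 5·-5.0000 = -25.0000
Σcross = 470.2500 → A = |Σcross|/2 = 235.1250 mm²
Σ(r_i+r_j)·cross = 16720.6250 → first moment M = |Σ|/6 = 2786.7708
R_c = M/A = 2786.7708/235.1250 = 11.8523 mm
θ = 249° = 4.345870 rad
V = θ·R_c·A = 4.345870·11.8523·235.1250 = 12110.943 mm³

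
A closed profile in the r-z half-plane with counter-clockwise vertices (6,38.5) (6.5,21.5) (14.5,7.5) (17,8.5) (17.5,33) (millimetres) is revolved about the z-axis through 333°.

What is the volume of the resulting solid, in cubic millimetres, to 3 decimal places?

Profile (r,z), 5 vertices: (6,38.5) (6.5,21.5) (14.5,7.5) (17,8.5) (17.5,33)
edge 0: (6,38.5)→(6.5,21.5)  cross = 6·21.5 − 6.5·38.5 = -121.2500; (r_i+r_j)·cross = 12.5·-121.2500 = -1515.6250
edge 1: (6.5,21.5)→(14.5,7.5)  cross = 6.5·7.5 − 14.5·21.5 = -263.0000; (r_i+r_j)·cross = 21·-263.0000 = -5523.0000
edge 2: (14.5,7.5)→(17,8.5)  cross = 14.5·8.5 − 17·7.5 = -4.2500; (r_i+r_j)·cross = 31.5·-4.2500 = -133.8750
edge 3: (17,8.5)→(17.5,33)  cross = 17·33 − 17.5·8.5 = 412.2500; (r_i+r_j)·cross = 34.5·412.2500 = 14222.6250
edge 4: (17.5,33)→(6,38.5)  cross = 17.5·38.5 − 6·33 = 475.7500; (r_i+r_j)·cross = 23.5·475.7500 = 11180.1250
Σcross = 499.5000 → A = |Σcross|/2 = 249.7500 mm²
Σ(r_i+r_j)·cross = 18230.2500 → first moment M = |Σ|/6 = 3038.3750
R_c = M/A = 3038.3750/249.7500 = 12.1657 mm
θ = 333° = 5.811946 rad
V = θ·R_c·A = 5.811946·12.1657·249.7500 = 17658.873 mm³

Volume = 17658.873 mm³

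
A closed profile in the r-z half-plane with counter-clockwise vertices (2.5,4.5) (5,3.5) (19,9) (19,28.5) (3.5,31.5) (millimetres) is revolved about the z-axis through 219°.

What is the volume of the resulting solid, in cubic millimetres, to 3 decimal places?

Profile (r,z), 5 vertices: (2.5,4.5) (5,3.5) (19,9) (19,28.5) (3.5,31.5)
edge 0: (2.5,4.5)→(5,3.5)  cross = 2.5·3.5 − 5·4.5 = -13.7500; (r_i+r_j)·cross = 7.5·-13.7500 = -103.1250
edge 1: (5,3.5)→(19,9)  cross = 5·9 − 19·3.5 = -21.5000; (r_i+r_j)·cross = 24·-21.5000 = -516.0000
edge 2: (19,9)→(19,28.5)  cross = 19·28.5 − 19·9 = 370.5000; (r_i+r_j)·cross = 38·370.5000 = 14079.0000
edge 3: (19,28.5)→(3.5,31.5)  cross = 19·31.5 − 3.5·28.5 = 498.7500; (r_i+r_j)·cross = 22.5·498.7500 = 11221.8750
edge 4: (3.5,31.5)→(2.5,4.5)  cross = 3.5·4.5 − 2.5·31.5 = -63.0000; (r_i+r_j)·cross = 6·-63.0000 = -378.0000
Σcross = 771.0000 → A = |Σcross|/2 = 385.5000 mm²
Σ(r_i+r_j)·cross = 24303.7500 → first moment M = |Σ|/6 = 4050.6250
R_c = M/A = 4050.6250/385.5000 = 10.5075 mm
θ = 219° = 3.822271 rad
V = θ·R_c·A = 3.822271·10.5075·385.5000 = 15482.587 mm³

Volume = 15482.587 mm³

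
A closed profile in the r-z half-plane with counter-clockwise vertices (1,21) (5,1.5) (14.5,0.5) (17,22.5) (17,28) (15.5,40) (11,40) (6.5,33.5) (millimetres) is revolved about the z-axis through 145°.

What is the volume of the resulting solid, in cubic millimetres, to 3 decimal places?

Volume = 11653.156 mm³

Profile (r,z), 8 vertices: (1,21) (5,1.5) (14.5,0.5) (17,22.5) (17,28) (15.5,40) (11,40) (6.5,33.5)
edge 0: (1,21)→(5,1.5)  cross = 1·1.5 − 5·21 = -103.5000; (r_i+r_j)·cross = 6·-103.5000 = -621.0000
edge 1: (5,1.5)→(14.5,0.5)  cross = 5·0.5 − 14.5·1.5 = -19.2500; (r_i+r_j)·cross = 19.5·-19.2500 = -375.3750
edge 2: (14.5,0.5)→(17,22.5)  cross = 14.5·22.5 − 17·0.5 = 317.7500; (r_i+r_j)·cross = 31.5·317.7500 = 10009.1250
edge 3: (17,22.5)→(17,28)  cross = 17·28 − 17·22.5 = 93.5000; (r_i+r_j)·cross = 34·93.5000 = 3179.0000
edge 4: (17,28)→(15.5,40)  cross = 17·40 − 15.5·28 = 246.0000; (r_i+r_j)·cross = 32.5·246.0000 = 7995.0000
edge 5: (15.5,40)→(11,40)  cross = 15.5·40 − 11·40 = 180.0000; (r_i+r_j)·cross = 26.5·180.0000 = 4770.0000
edge 6: (11,40)→(6.5,33.5)  cross = 11·33.5 − 6.5·40 = 108.5000; (r_i+r_j)·cross = 17.5·108.5000 = 1898.7500
edge 7: (6.5,33.5)→(1,21)  cross = 6.5·21 − 1·33.5 = 103.0000; (r_i+r_j)·cross = 7.5·103.0000 = 772.5000
Σcross = 926.0000 → A = |Σcross|/2 = 463.0000 mm²
Σ(r_i+r_j)·cross = 27628.0000 → first moment M = |Σ|/6 = 4604.6667
R_c = M/A = 4604.6667/463.0000 = 9.9453 mm
θ = 145° = 2.530727 rad
V = θ·R_c·A = 2.530727·9.9453·463.0000 = 11653.156 mm³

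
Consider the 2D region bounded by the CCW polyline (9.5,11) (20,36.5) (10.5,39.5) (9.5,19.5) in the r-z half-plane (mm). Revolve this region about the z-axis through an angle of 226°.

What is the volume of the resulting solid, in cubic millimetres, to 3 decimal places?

Volume = 7363.455 mm³

Profile (r,z), 4 vertices: (9.5,11) (20,36.5) (10.5,39.5) (9.5,19.5)
edge 0: (9.5,11)→(20,36.5)  cross = 9.5·36.5 − 20·11 = 126.7500; (r_i+r_j)·cross = 29.5·126.7500 = 3739.1250
edge 1: (20,36.5)→(10.5,39.5)  cross = 20·39.5 − 10.5·36.5 = 406.7500; (r_i+r_j)·cross = 30.5·406.7500 = 12405.8750
edge 2: (10.5,39.5)→(9.5,19.5)  cross = 10.5·19.5 − 9.5·39.5 = -170.5000; (r_i+r_j)·cross = 20·-170.5000 = -3410.0000
edge 3: (9.5,19.5)→(9.5,11)  cross = 9.5·11 − 9.5·19.5 = -80.7500; (r_i+r_j)·cross = 19·-80.7500 = -1534.2500
Σcross = 282.2500 → A = |Σcross|/2 = 141.1250 mm²
Σ(r_i+r_j)·cross = 11200.7500 → first moment M = |Σ|/6 = 1866.7917
R_c = M/A = 1866.7917/141.1250 = 13.2279 mm
θ = 226° = 3.944444 rad
V = θ·R_c·A = 3.944444·13.2279·141.1250 = 7363.455 mm³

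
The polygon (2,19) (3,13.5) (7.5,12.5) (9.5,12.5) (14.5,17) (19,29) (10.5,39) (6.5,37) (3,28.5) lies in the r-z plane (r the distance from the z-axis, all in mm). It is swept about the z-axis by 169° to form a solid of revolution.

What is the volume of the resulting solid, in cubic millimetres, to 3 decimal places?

Volume = 8566.149 mm³

Profile (r,z), 9 vertices: (2,19) (3,13.5) (7.5,12.5) (9.5,12.5) (14.5,17) (19,29) (10.5,39) (6.5,37) (3,28.5)
edge 0: (2,19)→(3,13.5)  cross = 2·13.5 − 3·19 = -30.0000; (r_i+r_j)·cross = 5·-30.0000 = -150.0000
edge 1: (3,13.5)→(7.5,12.5)  cross = 3·12.5 − 7.5·13.5 = -63.7500; (r_i+r_j)·cross = 10.5·-63.7500 = -669.3750
edge 2: (7.5,12.5)→(9.5,12.5)  cross = 7.5·12.5 − 9.5·12.5 = -25.0000; (r_i+r_j)·cross = 17·-25.0000 = -425.0000
edge 3: (9.5,12.5)→(14.5,17)  cross = 9.5·17 − 14.5·12.5 = -19.7500; (r_i+r_j)·cross = 24·-19.7500 = -474.0000
edge 4: (14.5,17)→(19,29)  cross = 14.5·29 − 19·17 = 97.5000; (r_i+r_j)·cross = 33.5·97.5000 = 3266.2500
edge 5: (19,29)→(10.5,39)  cross = 19·39 − 10.5·29 = 436.5000; (r_i+r_j)·cross = 29.5·436.5000 = 12876.7500
edge 6: (10.5,39)→(6.5,37)  cross = 10.5·37 − 6.5·39 = 135.0000; (r_i+r_j)·cross = 17·135.0000 = 2295.0000
edge 7: (6.5,37)→(3,28.5)  cross = 6.5·28.5 − 3·37 = 74.2500; (r_i+r_j)·cross = 9.5·74.2500 = 705.3750
edge 8: (3,28.5)→(2,19)  cross = 3·19 − 2·28.5 = 0.0000; (r_i+r_j)·cross = 5·0.0000 = 0.0000
Σcross = 604.7500 → A = |Σcross|/2 = 302.3750 mm²
Σ(r_i+r_j)·cross = 17425.0000 → first moment M = |Σ|/6 = 2904.1667
R_c = M/A = 2904.1667/302.3750 = 9.6045 mm
θ = 169° = 2.949606 rad
V = θ·R_c·A = 2.949606·9.6045·302.3750 = 8566.149 mm³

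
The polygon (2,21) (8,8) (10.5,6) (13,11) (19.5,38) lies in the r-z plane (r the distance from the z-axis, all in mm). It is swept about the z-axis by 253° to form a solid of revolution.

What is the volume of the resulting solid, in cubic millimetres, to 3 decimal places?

Volume = 11001.858 mm³

Profile (r,z), 5 vertices: (2,21) (8,8) (10.5,6) (13,11) (19.5,38)
edge 0: (2,21)→(8,8)  cross = 2·8 − 8·21 = -152.0000; (r_i+r_j)·cross = 10·-152.0000 = -1520.0000
edge 1: (8,8)→(10.5,6)  cross = 8·6 − 10.5·8 = -36.0000; (r_i+r_j)·cross = 18.5·-36.0000 = -666.0000
edge 2: (10.5,6)→(13,11)  cross = 10.5·11 − 13·6 = 37.5000; (r_i+r_j)·cross = 23.5·37.5000 = 881.2500
edge 3: (13,11)→(19.5,38)  cross = 13·38 − 19.5·11 = 279.5000; (r_i+r_j)·cross = 32.5·279.5000 = 9083.7500
edge 4: (19.5,38)→(2,21)  cross = 19.5·21 − 2·38 = 333.5000; (r_i+r_j)·cross = 21.5·333.5000 = 7170.2500
Σcross = 462.5000 → A = |Σcross|/2 = 231.2500 mm²
Σ(r_i+r_j)·cross = 14949.2500 → first moment M = |Σ|/6 = 2491.5417
R_c = M/A = 2491.5417/231.2500 = 10.7742 mm
θ = 253° = 4.415683 rad
V = θ·R_c·A = 4.415683·10.7742·231.2500 = 11001.858 mm³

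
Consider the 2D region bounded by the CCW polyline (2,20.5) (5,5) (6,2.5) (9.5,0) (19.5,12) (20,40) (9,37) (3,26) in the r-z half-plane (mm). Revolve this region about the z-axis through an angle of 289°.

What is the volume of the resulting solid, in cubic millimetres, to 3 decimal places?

Profile (r,z), 8 vertices: (2,20.5) (5,5) (6,2.5) (9.5,0) (19.5,12) (20,40) (9,37) (3,26)
edge 0: (2,20.5)→(5,5)  cross = 2·5 − 5·20.5 = -92.5000; (r_i+r_j)·cross = 7·-92.5000 = -647.5000
edge 1: (5,5)→(6,2.5)  cross = 5·2.5 − 6·5 = -17.5000; (r_i+r_j)·cross = 11·-17.5000 = -192.5000
edge 2: (6,2.5)→(9.5,0)  cross = 6·0 − 9.5·2.5 = -23.7500; (r_i+r_j)·cross = 15.5·-23.7500 = -368.1250
edge 3: (9.5,0)→(19.5,12)  cross = 9.5·12 − 19.5·0 = 114.0000; (r_i+r_j)·cross = 29·114.0000 = 3306.0000
edge 4: (19.5,12)→(20,40)  cross = 19.5·40 − 20·12 = 540.0000; (r_i+r_j)·cross = 39.5·540.0000 = 21330.0000
edge 5: (20,40)→(9,37)  cross = 20·37 − 9·40 = 380.0000; (r_i+r_j)·cross = 29·380.0000 = 11020.0000
edge 6: (9,37)→(3,26)  cross = 9·26 − 3·37 = 123.0000; (r_i+r_j)·cross = 12·123.0000 = 1476.0000
edge 7: (3,26)→(2,20.5)  cross = 3·20.5 − 2·26 = 9.5000; (r_i+r_j)·cross = 5·9.5000 = 47.5000
Σcross = 1032.7500 → A = |Σcross|/2 = 516.3750 mm²
Σ(r_i+r_j)·cross = 35971.3750 → first moment M = |Σ|/6 = 5995.2292
R_c = M/A = 5995.2292/516.3750 = 11.6102 mm
θ = 289° = 5.044002 rad
V = θ·R_c·A = 5.044002·11.6102·516.3750 = 30239.945 mm³

Volume = 30239.945 mm³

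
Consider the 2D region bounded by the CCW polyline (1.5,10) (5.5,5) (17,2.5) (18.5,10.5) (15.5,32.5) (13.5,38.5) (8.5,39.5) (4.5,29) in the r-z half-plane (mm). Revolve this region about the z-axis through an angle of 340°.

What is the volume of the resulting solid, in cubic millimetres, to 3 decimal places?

Volume = 27381.016 mm³

Profile (r,z), 8 vertices: (1.5,10) (5.5,5) (17,2.5) (18.5,10.5) (15.5,32.5) (13.5,38.5) (8.5,39.5) (4.5,29)
edge 0: (1.5,10)→(5.5,5)  cross = 1.5·5 − 5.5·10 = -47.5000; (r_i+r_j)·cross = 7·-47.5000 = -332.5000
edge 1: (5.5,5)→(17,2.5)  cross = 5.5·2.5 − 17·5 = -71.2500; (r_i+r_j)·cross = 22.5·-71.2500 = -1603.1250
edge 2: (17,2.5)→(18.5,10.5)  cross = 17·10.5 − 18.5·2.5 = 132.2500; (r_i+r_j)·cross = 35.5·132.2500 = 4694.8750
edge 3: (18.5,10.5)→(15.5,32.5)  cross = 18.5·32.5 − 15.5·10.5 = 438.5000; (r_i+r_j)·cross = 34·438.5000 = 14909.0000
edge 4: (15.5,32.5)→(13.5,38.5)  cross = 15.5·38.5 − 13.5·32.5 = 158.0000; (r_i+r_j)·cross = 29·158.0000 = 4582.0000
edge 5: (13.5,38.5)→(8.5,39.5)  cross = 13.5·39.5 − 8.5·38.5 = 206.0000; (r_i+r_j)·cross = 22·206.0000 = 4532.0000
edge 6: (8.5,39.5)→(4.5,29)  cross = 8.5·29 − 4.5·39.5 = 68.7500; (r_i+r_j)·cross = 13·68.7500 = 893.7500
edge 7: (4.5,29)→(1.5,10)  cross = 4.5·10 − 1.5·29 = 1.5000; (r_i+r_j)·cross = 6·1.5000 = 9.0000
Σcross = 886.2500 → A = |Σcross|/2 = 443.1250 mm²
Σ(r_i+r_j)·cross = 27685.0000 → first moment M = |Σ|/6 = 4614.1667
R_c = M/A = 4614.1667/443.1250 = 10.4128 mm
θ = 340° = 5.934119 rad
V = θ·R_c·A = 5.934119·10.4128·443.1250 = 27381.016 mm³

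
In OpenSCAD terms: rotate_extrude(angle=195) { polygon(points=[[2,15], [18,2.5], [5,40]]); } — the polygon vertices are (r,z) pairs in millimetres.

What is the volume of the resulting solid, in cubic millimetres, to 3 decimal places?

Volume = 6204.100 mm³

Profile (r,z), 3 vertices: (2,15) (18,2.5) (5,40)
edge 0: (2,15)→(18,2.5)  cross = 2·2.5 − 18·15 = -265.0000; (r_i+r_j)·cross = 20·-265.0000 = -5300.0000
edge 1: (18,2.5)→(5,40)  cross = 18·40 − 5·2.5 = 707.5000; (r_i+r_j)·cross = 23·707.5000 = 16272.5000
edge 2: (5,40)→(2,15)  cross = 5·15 − 2·40 = -5.0000; (r_i+r_j)·cross = 7·-5.0000 = -35.0000
Σcross = 437.5000 → A = |Σcross|/2 = 218.7500 mm²
Σ(r_i+r_j)·cross = 10937.5000 → first moment M = |Σ|/6 = 1822.9167
R_c = M/A = 1822.9167/218.7500 = 8.3333 mm
θ = 195° = 3.403392 rad
V = θ·R_c·A = 3.403392·8.3333·218.7500 = 6204.100 mm³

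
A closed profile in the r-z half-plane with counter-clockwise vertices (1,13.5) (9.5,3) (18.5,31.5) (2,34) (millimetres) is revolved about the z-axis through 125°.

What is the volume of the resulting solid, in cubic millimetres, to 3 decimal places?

Volume = 6214.781 mm³

Profile (r,z), 4 vertices: (1,13.5) (9.5,3) (18.5,31.5) (2,34)
edge 0: (1,13.5)→(9.5,3)  cross = 1·3 − 9.5·13.5 = -125.2500; (r_i+r_j)·cross = 10.5·-125.2500 = -1315.1250
edge 1: (9.5,3)→(18.5,31.5)  cross = 9.5·31.5 − 18.5·3 = 243.7500; (r_i+r_j)·cross = 28·243.7500 = 6825.0000
edge 2: (18.5,31.5)→(2,34)  cross = 18.5·34 − 2·31.5 = 566.0000; (r_i+r_j)·cross = 20.5·566.0000 = 11603.0000
edge 3: (2,34)→(1,13.5)  cross = 2·13.5 − 1·34 = -7.0000; (r_i+r_j)·cross = 3·-7.0000 = -21.0000
Σcross = 677.5000 → A = |Σcross|/2 = 338.7500 mm²
Σ(r_i+r_j)·cross = 17091.8750 → first moment M = |Σ|/6 = 2848.6458
R_c = M/A = 2848.6458/338.7500 = 8.4093 mm
θ = 125° = 2.181662 rad
V = θ·R_c·A = 2.181662·8.4093·338.7500 = 6214.781 mm³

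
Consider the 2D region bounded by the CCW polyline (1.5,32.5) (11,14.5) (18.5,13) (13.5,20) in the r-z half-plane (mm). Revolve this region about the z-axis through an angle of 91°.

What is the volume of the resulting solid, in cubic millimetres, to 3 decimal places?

Profile (r,z), 4 vertices: (1.5,32.5) (11,14.5) (18.5,13) (13.5,20)
edge 0: (1.5,32.5)→(11,14.5)  cross = 1.5·14.5 − 11·32.5 = -335.7500; (r_i+r_j)·cross = 12.5·-335.7500 = -4196.8750
edge 1: (11,14.5)→(18.5,13)  cross = 11·13 − 18.5·14.5 = -125.2500; (r_i+r_j)·cross = 29.5·-125.2500 = -3694.8750
edge 2: (18.5,13)→(13.5,20)  cross = 18.5·20 − 13.5·13 = 194.5000; (r_i+r_j)·cross = 32·194.5000 = 6224.0000
edge 3: (13.5,20)→(1.5,32.5)  cross = 13.5·32.5 − 1.5·20 = 408.7500; (r_i+r_j)·cross = 15·408.7500 = 6131.2500
Σcross = 142.2500 → A = |Σcross|/2 = 71.1250 mm²
Σ(r_i+r_j)·cross = 4463.5000 → first moment M = |Σ|/6 = 743.9167
R_c = M/A = 743.9167/71.1250 = 10.4593 mm
θ = 91° = 1.588250 rad
V = θ·R_c·A = 1.588250·10.4593·71.1250 = 1181.525 mm³

Volume = 1181.525 mm³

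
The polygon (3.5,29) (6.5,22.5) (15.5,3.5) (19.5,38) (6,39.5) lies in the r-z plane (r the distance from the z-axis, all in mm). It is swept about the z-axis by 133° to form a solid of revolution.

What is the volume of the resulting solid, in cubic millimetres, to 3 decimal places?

Volume = 9333.028 mm³

Profile (r,z), 5 vertices: (3.5,29) (6.5,22.5) (15.5,3.5) (19.5,38) (6,39.5)
edge 0: (3.5,29)→(6.5,22.5)  cross = 3.5·22.5 − 6.5·29 = -109.7500; (r_i+r_j)·cross = 10·-109.7500 = -1097.5000
edge 1: (6.5,22.5)→(15.5,3.5)  cross = 6.5·3.5 − 15.5·22.5 = -326.0000; (r_i+r_j)·cross = 22·-326.0000 = -7172.0000
edge 2: (15.5,3.5)→(19.5,38)  cross = 15.5·38 − 19.5·3.5 = 520.7500; (r_i+r_j)·cross = 35·520.7500 = 18226.2500
edge 3: (19.5,38)→(6,39.5)  cross = 19.5·39.5 − 6·38 = 542.2500; (r_i+r_j)·cross = 25.5·542.2500 = 13827.3750
edge 4: (6,39.5)→(3.5,29)  cross = 6·29 − 3.5·39.5 = 35.7500; (r_i+r_j)·cross = 9.5·35.7500 = 339.6250
Σcross = 663.0000 → A = |Σcross|/2 = 331.5000 mm²
Σ(r_i+r_j)·cross = 24123.7500 → first moment M = |Σ|/6 = 4020.6250
R_c = M/A = 4020.6250/331.5000 = 12.1286 mm
θ = 133° = 2.321288 rad
V = θ·R_c·A = 2.321288·12.1286·331.5000 = 9333.028 mm³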